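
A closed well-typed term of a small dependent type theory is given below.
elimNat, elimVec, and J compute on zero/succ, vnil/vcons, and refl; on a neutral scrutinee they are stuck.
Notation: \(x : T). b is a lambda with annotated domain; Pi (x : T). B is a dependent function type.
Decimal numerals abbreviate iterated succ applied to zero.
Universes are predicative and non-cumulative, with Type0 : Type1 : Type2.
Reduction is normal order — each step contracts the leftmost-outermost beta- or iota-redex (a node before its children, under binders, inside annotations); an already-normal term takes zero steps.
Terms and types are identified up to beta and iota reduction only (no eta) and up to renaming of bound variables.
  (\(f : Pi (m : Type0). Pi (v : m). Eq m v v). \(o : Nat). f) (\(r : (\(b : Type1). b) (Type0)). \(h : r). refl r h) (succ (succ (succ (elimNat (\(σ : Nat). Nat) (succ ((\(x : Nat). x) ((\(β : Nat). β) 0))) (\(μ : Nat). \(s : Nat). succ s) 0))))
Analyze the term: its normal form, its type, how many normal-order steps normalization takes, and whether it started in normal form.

normal form:
  \(f : Type0). \(m : f). refl f m
type:
  Pi (f : Type0). Pi (m : f). Eq f m m
steps to reach normal form (normal order): 3
term was already normal: no
first redex: a beta-redex


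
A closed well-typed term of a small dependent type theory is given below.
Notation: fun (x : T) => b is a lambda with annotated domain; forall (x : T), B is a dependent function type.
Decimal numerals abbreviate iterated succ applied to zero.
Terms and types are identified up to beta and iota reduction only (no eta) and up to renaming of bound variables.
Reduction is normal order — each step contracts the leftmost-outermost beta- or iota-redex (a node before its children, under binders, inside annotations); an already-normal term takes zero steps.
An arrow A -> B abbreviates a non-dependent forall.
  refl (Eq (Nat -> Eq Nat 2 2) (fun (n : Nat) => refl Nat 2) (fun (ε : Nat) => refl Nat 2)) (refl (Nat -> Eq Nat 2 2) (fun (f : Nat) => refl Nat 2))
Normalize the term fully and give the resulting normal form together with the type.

resulting normal form:
  refl (Eq (Nat -> Eq Nat 2 2) (fun (n : Nat) => refl Nat 2) (fun (ε : Nat) => refl Nat 2)) (refl (Nat -> Eq Nat 2 2) (fun (f : Nat) => refl Nat 2))
the term's type:
  Eq (Eq (Nat -> Eq Nat 2 2) (fun (n : Nat) => refl Nat 2) (fun (ε : Nat) => refl Nat 2)) (refl (Nat -> Eq Nat 2 2) (fun (f : Nat) => refl Nat 2)) (refl (Nat -> Eq Nat 2 2) (fun (c : Nat) => refl Nat 2))


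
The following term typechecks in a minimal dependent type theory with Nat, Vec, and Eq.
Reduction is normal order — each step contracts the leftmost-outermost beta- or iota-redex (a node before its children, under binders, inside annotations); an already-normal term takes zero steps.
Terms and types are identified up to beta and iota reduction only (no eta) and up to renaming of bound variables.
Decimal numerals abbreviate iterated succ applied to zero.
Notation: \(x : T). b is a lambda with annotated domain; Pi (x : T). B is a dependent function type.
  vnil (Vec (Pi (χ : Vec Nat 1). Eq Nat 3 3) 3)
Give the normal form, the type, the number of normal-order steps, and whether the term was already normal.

reduced normal form:
  vnil (Vec (Pi (χ : Vec Nat 1). Eq Nat 3 3) 3)
inferred type:
  Vec (Vec (Pi (χ : Vec Nat 1). Eq Nat 3 3) 3) 0
steps to reach normal form (normal order): 0
term was already normal: yes


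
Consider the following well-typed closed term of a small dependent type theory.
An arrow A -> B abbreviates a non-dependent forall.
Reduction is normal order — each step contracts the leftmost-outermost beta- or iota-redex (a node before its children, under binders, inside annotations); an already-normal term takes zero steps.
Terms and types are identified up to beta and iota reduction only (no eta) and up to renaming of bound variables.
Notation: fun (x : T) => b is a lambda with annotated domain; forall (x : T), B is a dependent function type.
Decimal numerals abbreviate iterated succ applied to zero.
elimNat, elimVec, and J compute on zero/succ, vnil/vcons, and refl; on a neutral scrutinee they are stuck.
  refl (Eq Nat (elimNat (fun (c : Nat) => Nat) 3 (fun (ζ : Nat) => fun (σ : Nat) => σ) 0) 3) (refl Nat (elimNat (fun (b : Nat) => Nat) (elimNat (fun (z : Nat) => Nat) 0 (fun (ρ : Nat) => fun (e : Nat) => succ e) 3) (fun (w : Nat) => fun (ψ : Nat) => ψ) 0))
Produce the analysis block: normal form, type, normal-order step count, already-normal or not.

resulting normal form:
  refl (Eq Nat 3 3) (refl Nat 3)
the term's type:
  Eq (Eq Nat 3 3) (refl Nat 3) (refl Nat 3)
normal-order step count: 12
started in normal form: no
first contracted redex: an elimNat iota-redex


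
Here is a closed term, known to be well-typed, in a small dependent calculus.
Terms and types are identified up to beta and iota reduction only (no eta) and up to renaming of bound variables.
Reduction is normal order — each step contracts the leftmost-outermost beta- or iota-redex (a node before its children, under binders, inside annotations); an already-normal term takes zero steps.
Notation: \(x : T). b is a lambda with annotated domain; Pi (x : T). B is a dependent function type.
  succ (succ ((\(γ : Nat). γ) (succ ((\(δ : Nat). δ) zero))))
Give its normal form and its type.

normal form:
  succ (succ (succ zero))
inferred type:
  Nat
observation: the first redex contracted is a beta-redex; the normal form is reached in 2 normal-order steps.


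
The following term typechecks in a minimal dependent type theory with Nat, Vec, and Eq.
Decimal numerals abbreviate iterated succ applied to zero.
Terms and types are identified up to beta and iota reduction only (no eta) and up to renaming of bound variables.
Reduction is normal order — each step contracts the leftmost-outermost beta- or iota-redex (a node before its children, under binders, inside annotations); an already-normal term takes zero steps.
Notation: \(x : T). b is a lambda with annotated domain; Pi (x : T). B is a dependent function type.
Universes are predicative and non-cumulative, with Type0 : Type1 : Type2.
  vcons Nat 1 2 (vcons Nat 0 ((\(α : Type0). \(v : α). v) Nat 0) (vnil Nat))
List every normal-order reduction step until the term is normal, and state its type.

normal-order reduction:
  vcons Nat 1 2 (vcons Nat 0 ((\(α : Type0). \(v : α). v) Nat 0) (vnil Nat))
  ~> vcons Nat 1 2 (vcons Nat 0 ((\(α : Nat). α) 0) (vnil Nat))
  ~> vcons Nat 1 2 (vcons Nat 0 0 (vnil Nat))
type:
  Vec Nat 2


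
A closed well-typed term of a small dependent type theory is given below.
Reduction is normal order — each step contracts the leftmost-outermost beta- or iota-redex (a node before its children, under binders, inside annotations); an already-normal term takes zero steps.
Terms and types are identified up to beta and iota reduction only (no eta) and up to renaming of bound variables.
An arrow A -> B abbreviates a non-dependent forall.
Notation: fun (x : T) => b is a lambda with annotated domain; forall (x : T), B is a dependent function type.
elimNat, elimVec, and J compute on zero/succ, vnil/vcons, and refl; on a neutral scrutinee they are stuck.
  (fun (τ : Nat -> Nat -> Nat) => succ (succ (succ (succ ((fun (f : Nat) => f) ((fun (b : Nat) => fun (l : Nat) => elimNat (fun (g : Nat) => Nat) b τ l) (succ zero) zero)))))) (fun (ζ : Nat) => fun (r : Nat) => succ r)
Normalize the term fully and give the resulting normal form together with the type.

normal form:
  succ (succ (succ (succ (succ zero))))
type:
  Nat
observation: normalization takes exactly 5 steps under the normal-order strategy.


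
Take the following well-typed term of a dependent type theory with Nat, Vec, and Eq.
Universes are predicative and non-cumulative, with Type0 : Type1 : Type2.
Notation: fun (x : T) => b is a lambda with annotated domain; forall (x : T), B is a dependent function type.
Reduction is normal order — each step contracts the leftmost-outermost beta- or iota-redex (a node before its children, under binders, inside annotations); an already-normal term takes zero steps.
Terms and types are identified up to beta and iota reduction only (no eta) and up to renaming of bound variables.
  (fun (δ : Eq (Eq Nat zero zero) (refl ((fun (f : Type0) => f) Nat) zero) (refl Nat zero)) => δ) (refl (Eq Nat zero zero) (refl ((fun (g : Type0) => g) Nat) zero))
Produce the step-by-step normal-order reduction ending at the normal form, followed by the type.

reduction (normal order):
  (fun (δ : Eq (Eq Nat zero zero) (refl ((fun (f : Type0) => f) Nat) zero) (refl Nat zero)) => δ) (refl (Eq Nat zero zero) (refl ((fun (g : Type0) => g) Nat) zero))
  ~> refl (Eq Nat zero zero) (refl ((fun (δ : Type0) => δ) Nat) zero)
  ~> refl (Eq Nat zero zero) (refl Nat zero)
type:
  Eq (Eq Nat zero zero) (refl Nat zero) (refl Nat zero)


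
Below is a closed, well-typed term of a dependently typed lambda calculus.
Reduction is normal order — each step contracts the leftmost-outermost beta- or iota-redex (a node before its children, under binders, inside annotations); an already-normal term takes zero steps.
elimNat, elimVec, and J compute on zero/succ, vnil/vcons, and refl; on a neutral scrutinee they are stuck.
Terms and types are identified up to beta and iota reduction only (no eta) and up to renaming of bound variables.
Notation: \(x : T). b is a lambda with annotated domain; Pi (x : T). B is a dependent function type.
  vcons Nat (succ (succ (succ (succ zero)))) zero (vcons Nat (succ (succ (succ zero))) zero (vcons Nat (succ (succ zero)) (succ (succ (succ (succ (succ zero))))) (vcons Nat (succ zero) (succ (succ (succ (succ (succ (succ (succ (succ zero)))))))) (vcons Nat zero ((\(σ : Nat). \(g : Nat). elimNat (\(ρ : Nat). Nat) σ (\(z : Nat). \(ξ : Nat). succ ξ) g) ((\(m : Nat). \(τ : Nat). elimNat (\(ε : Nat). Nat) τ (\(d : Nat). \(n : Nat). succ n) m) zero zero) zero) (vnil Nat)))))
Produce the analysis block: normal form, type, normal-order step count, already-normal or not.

reduced normal form:
  vcons Nat (succ (succ (succ (succ zero)))) zero (vcons Nat (succ (succ (succ zero))) zero (vcons Nat (succ (succ zero)) (succ (succ (succ (succ (succ zero))))) (vcons Nat (succ zero) (succ (succ (succ (succ (succ (succ (succ (succ zero)))))))) (vcons Nat zero zero (vnil Nat)))))
the term's type:
  Vec Nat (succ (succ (succ (succ (succ zero)))))
normal-order step count: 6
started in normal form: no
first redex: a beta-redex


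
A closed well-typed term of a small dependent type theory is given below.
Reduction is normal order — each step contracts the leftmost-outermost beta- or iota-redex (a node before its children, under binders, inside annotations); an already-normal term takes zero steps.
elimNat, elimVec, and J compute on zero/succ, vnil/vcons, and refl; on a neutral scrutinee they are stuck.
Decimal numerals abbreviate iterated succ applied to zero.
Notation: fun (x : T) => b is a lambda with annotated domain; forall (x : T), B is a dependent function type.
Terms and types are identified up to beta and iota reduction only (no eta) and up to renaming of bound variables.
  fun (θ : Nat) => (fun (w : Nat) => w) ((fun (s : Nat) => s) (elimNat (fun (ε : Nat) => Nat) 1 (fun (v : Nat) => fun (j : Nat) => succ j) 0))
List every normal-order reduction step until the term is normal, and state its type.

normal-order reduction sequence:
  fun (θ : Nat) => (fun (w : Nat) => w) ((fun (s : Nat) => s) (elimNat (fun (ε : Nat) => Nat) 1 (fun (v : Nat) => fun (j : Nat) => succ j) 0))
  ~> fun (θ : Nat) => (fun (w : Nat) => w) (elimNat (fun (s : Nat) => Nat) 1 (fun (ε : Nat) => fun (v : Nat) => succ v) 0)
  ~> fun (θ : Nat) => elimNat (fun (w : Nat) => Nat) 1 (fun (s : Nat) => fun (ε : Nat) => succ ε) 0
  ~> fun (θ : Nat) => 1
type:
  forall (θ : Nat), Nat


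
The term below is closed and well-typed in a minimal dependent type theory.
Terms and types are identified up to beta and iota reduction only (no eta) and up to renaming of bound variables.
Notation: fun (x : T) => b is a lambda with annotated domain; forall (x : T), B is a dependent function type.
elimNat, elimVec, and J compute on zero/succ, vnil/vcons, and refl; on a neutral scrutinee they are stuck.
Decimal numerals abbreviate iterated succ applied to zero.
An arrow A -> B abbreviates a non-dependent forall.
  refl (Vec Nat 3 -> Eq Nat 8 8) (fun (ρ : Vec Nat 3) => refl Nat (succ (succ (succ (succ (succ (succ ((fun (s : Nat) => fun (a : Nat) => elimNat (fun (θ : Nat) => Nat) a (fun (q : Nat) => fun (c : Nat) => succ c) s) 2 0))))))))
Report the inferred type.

type:
  Eq (Vec Nat 3 -> Eq Nat 8 8) (fun (ρ : Vec Nat 3) => refl Nat 8) (fun (s : Vec Nat 3) => refl Nat 8)


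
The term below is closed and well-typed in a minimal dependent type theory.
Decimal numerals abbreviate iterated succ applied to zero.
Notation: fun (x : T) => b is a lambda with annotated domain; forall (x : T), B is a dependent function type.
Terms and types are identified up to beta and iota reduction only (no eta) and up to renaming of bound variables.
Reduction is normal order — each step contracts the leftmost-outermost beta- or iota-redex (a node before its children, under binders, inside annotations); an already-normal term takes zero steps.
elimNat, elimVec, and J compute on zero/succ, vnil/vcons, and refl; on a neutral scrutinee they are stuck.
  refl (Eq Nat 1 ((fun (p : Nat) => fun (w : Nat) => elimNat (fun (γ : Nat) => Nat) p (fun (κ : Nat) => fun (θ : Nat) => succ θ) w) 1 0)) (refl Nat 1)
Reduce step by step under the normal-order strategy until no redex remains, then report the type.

reduction (normal order):
  refl (Eq Nat 1 ((fun (p : Nat) => fun (w : Nat) => elimNat (fun (γ : Nat) => Nat) p (fun (κ : Nat) => fun (θ : Nat) => succ θ) w) 1 0)) (refl Nat 1)
  ~> refl (Eq Nat 1 ((fun (p : Nat) => elimNat (fun (w : Nat) => Nat) 1 (fun (γ : Nat) => fun (κ : Nat) => succ κ) p) 0)) (refl Nat 1)
  ~> refl (Eq Nat 1 (elimNat (fun (p : Nat) => Nat) 1 (fun (w : Nat) => fun (γ : Nat) => succ γ) 0)) (refl Nat 1)
  ~> refl (Eq Nat 1 1) (refl Nat 1)
the term's type:
  Eq (Eq Nat 1 1) (refl Nat 1) (refl Nat 1)


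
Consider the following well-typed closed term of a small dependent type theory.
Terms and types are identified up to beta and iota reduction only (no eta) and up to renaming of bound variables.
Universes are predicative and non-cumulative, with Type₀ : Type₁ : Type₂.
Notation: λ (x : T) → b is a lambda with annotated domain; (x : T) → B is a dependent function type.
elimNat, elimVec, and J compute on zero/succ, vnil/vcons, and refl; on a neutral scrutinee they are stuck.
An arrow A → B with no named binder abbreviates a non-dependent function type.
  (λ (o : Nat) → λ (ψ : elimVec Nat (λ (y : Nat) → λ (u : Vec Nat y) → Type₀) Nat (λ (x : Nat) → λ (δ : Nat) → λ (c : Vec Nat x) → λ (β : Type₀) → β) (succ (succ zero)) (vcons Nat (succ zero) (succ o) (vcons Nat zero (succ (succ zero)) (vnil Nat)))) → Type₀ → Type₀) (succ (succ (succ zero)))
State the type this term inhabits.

inferred type:
  Nat → Type₁


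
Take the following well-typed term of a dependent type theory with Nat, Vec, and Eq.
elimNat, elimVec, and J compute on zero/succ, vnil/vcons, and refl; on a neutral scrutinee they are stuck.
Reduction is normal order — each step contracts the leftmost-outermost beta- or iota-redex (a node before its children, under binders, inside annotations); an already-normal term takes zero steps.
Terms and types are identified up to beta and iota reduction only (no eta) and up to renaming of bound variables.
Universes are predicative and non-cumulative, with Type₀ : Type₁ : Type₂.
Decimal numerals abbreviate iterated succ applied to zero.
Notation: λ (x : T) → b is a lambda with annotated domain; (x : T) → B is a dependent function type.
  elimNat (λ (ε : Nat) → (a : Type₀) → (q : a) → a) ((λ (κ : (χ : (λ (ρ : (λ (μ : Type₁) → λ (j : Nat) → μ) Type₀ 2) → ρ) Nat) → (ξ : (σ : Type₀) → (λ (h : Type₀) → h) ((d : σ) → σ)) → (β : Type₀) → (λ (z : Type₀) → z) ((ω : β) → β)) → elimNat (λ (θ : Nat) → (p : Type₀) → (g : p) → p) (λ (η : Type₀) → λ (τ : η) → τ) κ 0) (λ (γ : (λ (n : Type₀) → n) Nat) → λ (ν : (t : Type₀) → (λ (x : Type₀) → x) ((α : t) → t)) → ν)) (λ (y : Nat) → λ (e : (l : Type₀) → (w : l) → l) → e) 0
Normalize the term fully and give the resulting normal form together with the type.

normal form:
  λ (ε : Type₀) → λ (a : ε) → a
inferred type:
  (ε : Type₀) → (a : ε) → ε


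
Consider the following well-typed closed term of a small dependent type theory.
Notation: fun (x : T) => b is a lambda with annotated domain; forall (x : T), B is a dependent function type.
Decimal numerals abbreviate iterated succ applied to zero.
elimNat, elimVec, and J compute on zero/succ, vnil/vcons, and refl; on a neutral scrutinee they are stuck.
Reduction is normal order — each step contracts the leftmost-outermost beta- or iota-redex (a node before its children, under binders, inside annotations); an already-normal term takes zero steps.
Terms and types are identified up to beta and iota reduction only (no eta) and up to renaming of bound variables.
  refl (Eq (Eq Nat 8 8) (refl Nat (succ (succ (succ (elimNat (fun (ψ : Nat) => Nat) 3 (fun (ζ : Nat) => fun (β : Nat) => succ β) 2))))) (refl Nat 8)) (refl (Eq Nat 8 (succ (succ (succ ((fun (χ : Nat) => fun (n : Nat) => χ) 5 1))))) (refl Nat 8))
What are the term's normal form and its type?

reduced normal form:
  refl (Eq (Eq Nat 8 8) (refl Nat 8) (refl Nat 8)) (refl (Eq Nat 8 8) (refl Nat 8))
inferred type:
  Eq (Eq (Eq Nat 8 8) (refl Nat 8) (refl Nat 8)) (refl (Eq Nat 8 8) (refl Nat 8)) (refl (Eq Nat 8 8) (refl Nat 8))
observation: normalization takes exactly 9 steps under the normal-order strategy.


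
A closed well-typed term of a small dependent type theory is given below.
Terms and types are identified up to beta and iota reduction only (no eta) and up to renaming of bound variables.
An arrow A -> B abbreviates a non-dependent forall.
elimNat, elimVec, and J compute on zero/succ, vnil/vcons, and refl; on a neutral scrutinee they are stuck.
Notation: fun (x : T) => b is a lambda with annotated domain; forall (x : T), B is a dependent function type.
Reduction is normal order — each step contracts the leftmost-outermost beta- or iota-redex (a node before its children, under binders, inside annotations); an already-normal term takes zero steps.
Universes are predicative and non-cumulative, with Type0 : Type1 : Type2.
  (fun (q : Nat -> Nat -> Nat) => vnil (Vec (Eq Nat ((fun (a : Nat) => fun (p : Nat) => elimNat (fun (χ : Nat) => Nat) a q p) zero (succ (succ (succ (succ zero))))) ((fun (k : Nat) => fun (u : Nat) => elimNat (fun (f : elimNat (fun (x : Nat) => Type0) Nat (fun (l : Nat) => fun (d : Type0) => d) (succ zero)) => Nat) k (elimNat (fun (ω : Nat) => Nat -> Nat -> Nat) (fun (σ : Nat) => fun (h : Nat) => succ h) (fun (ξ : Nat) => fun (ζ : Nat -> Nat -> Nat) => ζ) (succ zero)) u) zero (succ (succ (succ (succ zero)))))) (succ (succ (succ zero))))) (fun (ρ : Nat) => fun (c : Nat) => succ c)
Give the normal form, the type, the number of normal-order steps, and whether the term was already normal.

resulting normal form:
  vnil (Vec (Eq Nat (succ (succ (succ (succ zero)))) (succ (succ (succ (succ zero))))) (succ (succ (succ zero))))
the term's type:
  Vec (Vec (Eq Nat (succ (succ (succ (succ zero)))) (succ (succ (succ (succ zero))))) (succ (succ (succ zero)))) zero
steps to reach normal form (normal order): 47
already normal: no
first redex: a beta-redex


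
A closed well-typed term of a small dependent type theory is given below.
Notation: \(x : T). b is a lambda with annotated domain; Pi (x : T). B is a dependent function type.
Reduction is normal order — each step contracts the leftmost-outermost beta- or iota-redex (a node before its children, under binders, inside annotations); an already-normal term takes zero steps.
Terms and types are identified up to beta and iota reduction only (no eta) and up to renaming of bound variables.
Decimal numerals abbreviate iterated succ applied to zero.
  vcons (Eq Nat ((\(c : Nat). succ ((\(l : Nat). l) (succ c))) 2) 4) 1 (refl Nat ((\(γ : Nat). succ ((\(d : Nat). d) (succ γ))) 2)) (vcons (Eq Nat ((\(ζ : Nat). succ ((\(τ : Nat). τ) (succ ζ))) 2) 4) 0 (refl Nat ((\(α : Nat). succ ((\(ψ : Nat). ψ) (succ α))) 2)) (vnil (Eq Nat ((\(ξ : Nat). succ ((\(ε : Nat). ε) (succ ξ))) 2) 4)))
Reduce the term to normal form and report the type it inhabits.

resulting normal form:
  vcons (Eq Nat 4 4) 1 (refl Nat 4) (vcons (Eq Nat 4 4) 0 (refl Nat 4) (vnil (Eq Nat 4 4)))
inferred type:
  Vec (Eq Nat 4 4) 2


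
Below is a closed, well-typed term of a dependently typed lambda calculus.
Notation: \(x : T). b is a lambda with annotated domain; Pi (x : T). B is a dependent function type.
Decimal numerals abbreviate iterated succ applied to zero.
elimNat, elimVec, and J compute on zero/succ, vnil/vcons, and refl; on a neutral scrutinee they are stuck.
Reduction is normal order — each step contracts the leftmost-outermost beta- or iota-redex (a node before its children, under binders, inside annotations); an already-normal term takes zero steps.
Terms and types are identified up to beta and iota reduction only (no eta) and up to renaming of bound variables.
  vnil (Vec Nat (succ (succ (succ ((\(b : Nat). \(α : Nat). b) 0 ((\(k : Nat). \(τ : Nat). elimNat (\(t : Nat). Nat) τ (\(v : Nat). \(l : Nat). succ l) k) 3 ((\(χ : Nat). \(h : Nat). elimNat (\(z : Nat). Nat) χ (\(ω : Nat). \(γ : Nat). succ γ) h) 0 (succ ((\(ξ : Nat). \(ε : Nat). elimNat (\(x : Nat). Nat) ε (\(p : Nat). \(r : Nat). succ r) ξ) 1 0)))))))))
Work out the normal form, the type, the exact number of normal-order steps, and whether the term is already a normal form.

reduced normal form:
  vnil (Vec Nat 3)
the term's type:
  Vec (Vec Nat 3) 0
normal-order step count: 2
started in normal form: no
first redex: a beta-redex


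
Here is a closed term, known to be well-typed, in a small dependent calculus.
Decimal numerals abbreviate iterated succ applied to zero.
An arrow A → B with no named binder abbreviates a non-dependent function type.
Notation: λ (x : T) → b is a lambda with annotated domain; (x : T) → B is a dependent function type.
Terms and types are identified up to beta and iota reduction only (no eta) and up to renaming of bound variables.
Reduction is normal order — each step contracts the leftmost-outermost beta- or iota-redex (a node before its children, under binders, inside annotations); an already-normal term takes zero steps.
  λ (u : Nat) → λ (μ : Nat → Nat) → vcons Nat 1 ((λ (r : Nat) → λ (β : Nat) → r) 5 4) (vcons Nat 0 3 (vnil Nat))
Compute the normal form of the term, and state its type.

reduced normal form:
  λ (u : Nat) → λ (μ : Nat → Nat) → vcons Nat 1 5 (vcons Nat 0 3 (vnil Nat))
type:
  Nat → (Nat → Nat) → Vec Nat 2
observation: normalization takes exactly 2 steps under the normal-order strategy.


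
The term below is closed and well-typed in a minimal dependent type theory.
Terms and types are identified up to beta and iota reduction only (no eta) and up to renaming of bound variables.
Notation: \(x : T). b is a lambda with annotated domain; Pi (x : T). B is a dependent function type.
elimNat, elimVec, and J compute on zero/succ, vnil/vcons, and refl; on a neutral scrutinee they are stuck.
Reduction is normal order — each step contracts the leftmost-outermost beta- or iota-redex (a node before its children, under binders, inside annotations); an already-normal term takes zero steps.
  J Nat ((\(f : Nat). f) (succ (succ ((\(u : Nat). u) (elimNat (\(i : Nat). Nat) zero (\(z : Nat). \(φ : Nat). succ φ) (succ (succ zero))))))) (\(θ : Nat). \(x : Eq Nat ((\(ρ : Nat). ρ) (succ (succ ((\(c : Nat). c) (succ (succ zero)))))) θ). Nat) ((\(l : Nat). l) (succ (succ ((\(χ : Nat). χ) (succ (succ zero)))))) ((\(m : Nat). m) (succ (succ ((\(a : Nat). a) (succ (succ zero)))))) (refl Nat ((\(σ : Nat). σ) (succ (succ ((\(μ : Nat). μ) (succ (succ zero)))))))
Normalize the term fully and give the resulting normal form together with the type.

normal form:
  succ (succ (succ (succ zero)))
type:
  Nat
observation: normalization takes exactly 3 steps under the normal-order strategy.


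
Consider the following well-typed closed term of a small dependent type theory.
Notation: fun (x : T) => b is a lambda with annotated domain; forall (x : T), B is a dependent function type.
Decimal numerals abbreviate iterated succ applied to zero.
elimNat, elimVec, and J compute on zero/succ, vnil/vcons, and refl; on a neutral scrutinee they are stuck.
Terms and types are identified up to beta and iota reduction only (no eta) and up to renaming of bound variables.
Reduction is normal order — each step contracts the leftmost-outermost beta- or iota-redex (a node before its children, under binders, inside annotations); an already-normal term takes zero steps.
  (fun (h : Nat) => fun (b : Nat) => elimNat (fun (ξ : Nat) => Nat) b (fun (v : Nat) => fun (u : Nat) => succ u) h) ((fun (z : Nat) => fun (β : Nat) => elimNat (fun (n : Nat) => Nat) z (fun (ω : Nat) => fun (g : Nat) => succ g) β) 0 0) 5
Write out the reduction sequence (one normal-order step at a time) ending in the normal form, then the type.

normal-order reduction sequence:
  (fun (h : Nat) => fun (b : Nat) => elimNat (fun (ξ : Nat) => Nat) b (fun (v : Nat) => fun (u : Nat) => succ u) h) ((fun (z : Nat) => fun (β : Nat) => elimNat (fun (n : Nat) => Nat) z (fun (ω : Nat) => fun (g : Nat) => succ g) β) 0 0) 5
  ~> (fun (h : Nat) => elimNat (fun (b : Nat) => Nat) h (fun (ξ : Nat) => fun (v : Nat) => succ v) ((fun (u : Nat) => fun (z : Nat) => elimNat (fun (β : Nat) => Nat) u (fun (n : Nat) => fun (ω : Nat) => succ ω) z) 0 0)) 5
  ~> elimNat (fun (h : Nat) => Nat) 5 (fun (b : Nat) => fun (ξ : Nat) => succ ξ) ((fun (v : Nat) => fun (u : Nat) => elimNat (fun (z : Nat) => Nat) v (fun (β : Nat) => fun (n : Nat) => succ n) u) 0 0)
  ~> elimNat (fun (h : Nat) => Nat) 5 (fun (b : Nat) => fun (ξ : Nat) => succ ξ) ((fun (v : Nat) => elimNat (fun (u : Nat) => Nat) 0 (fun (z : Nat) => fun (β : Nat) => succ β) v) 0)
  ~> elimNat (fun (h : Nat) => Nat) 5 (fun (b : Nat) => fun (ξ : Nat) => succ ξ) (elimNat (fun (v : Nat) => Nat) 0 (fun (u : Nat) => fun (z : Nat) => succ z) 0)
  ~> elimNat (fun (h : Nat) => Nat) 5 (fun (b : Nat) => fun (ξ : Nat) => succ ξ) 0
  ~> 5
type:
  Nat


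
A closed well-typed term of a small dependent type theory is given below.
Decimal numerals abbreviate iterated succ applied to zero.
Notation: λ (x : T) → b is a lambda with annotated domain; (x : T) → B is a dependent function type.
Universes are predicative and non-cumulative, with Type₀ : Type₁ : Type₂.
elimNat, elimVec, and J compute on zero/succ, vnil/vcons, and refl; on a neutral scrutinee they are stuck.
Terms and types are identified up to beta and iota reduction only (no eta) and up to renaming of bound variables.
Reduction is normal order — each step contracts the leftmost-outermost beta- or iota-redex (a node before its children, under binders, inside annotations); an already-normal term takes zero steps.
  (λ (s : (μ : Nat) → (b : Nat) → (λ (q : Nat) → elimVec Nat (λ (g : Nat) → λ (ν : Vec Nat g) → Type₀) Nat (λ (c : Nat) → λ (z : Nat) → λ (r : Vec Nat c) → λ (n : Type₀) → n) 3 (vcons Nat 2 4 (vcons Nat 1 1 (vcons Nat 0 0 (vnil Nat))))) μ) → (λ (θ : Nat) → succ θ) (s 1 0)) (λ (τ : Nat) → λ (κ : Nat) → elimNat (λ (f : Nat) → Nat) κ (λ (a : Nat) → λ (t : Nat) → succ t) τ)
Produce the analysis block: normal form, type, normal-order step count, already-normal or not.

resulting normal form:
  2
type:
  Nat
steps to reach normal form (normal order): 8
term was already normal: no
first contracted redex: a beta-redex


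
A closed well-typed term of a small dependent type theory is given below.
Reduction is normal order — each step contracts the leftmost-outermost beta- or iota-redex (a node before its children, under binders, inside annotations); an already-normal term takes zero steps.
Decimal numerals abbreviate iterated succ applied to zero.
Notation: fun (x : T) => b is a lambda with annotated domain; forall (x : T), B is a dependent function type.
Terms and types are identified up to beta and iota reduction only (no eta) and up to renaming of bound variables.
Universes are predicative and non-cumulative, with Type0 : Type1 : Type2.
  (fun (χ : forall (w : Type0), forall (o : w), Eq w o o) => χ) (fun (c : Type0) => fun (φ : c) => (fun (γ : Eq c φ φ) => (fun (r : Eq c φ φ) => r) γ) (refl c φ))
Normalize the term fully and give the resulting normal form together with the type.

resulting normal form:
  fun (χ : Type0) => fun (w : χ) => refl χ w
type:
  forall (χ : Type0), forall (w : χ), Eq χ w w


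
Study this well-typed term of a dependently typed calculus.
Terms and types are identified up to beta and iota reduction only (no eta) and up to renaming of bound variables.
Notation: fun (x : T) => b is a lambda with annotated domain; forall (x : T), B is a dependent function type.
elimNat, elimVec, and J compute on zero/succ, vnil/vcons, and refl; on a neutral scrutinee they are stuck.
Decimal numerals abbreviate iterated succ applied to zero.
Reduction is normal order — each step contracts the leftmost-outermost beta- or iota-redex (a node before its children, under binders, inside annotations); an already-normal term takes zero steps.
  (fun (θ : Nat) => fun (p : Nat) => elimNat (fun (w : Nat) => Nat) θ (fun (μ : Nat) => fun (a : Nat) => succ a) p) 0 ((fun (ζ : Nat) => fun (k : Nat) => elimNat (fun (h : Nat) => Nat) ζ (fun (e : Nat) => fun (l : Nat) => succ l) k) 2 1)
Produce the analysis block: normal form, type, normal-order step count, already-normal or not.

normal form:
  3
inferred type:
  Nat
reduction steps (normal order): 18
term was already normal: no
first contracted redex: a beta-redex


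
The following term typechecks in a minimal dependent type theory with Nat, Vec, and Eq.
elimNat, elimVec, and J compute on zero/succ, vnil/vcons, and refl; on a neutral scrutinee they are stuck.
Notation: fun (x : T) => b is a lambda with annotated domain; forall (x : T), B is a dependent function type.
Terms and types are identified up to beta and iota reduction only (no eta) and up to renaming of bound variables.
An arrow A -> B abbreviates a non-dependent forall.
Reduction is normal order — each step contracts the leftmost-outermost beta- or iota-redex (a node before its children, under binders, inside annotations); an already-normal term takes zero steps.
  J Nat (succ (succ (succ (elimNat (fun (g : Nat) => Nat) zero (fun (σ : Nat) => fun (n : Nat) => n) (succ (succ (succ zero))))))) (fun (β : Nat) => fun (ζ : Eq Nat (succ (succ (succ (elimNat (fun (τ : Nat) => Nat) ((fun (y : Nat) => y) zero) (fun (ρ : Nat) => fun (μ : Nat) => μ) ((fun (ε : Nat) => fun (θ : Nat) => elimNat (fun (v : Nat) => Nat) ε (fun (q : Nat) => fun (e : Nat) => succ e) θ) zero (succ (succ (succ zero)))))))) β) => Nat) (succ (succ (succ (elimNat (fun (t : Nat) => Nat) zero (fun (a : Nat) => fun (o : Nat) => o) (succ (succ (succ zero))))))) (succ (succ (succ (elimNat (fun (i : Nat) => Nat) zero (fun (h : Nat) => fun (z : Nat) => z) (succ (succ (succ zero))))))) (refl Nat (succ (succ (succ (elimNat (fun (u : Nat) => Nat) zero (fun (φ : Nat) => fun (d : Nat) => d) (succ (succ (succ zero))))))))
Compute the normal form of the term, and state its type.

normal form:
  succ (succ (succ zero))
the term's type:
  Nat
observation: 11 normal-order steps separate the term from its normal form.


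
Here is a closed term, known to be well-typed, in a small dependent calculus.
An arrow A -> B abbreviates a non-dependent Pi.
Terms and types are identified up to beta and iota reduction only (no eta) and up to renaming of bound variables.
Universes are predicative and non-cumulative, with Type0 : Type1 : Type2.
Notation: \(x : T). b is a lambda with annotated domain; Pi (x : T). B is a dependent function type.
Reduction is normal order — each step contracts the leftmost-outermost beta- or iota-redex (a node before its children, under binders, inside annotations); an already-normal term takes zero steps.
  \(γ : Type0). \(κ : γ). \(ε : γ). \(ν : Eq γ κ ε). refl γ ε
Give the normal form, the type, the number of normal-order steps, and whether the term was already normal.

resulting normal form:
  \(γ : Type0). \(κ : γ). \(ε : γ). \(ν : Eq γ κ ε). refl γ ε
the term's type:
  Pi (γ : Type0). Pi (κ : γ). Pi (ε : γ). Eq γ κ ε -> Eq γ ε ε
reduction steps (normal order): 0
term was already normal: yes


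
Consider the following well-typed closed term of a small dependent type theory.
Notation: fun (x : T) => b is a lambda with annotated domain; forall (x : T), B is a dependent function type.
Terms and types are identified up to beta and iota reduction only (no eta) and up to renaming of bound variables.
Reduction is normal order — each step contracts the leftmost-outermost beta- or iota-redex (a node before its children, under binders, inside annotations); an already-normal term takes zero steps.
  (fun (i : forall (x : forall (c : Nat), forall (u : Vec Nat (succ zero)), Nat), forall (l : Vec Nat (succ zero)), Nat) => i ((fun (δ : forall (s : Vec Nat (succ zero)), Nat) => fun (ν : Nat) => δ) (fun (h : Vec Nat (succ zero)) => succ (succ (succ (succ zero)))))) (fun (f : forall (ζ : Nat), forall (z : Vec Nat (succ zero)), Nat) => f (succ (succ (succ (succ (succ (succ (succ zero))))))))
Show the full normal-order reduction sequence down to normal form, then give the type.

reduction (normal order):
  (fun (i : forall (x : forall (c : Nat), forall (u : Vec Nat (succ zero)), Nat), forall (l : Vec Nat (succ zero)), Nat) => i ((fun (δ : forall (s : Vec Nat (succ zero)), Nat) => fun (ν : Nat) => δ) (fun (h : Vec Nat (succ zero)) => succ (succ (succ (succ zero)))))) (fun (f : forall (ζ : Nat), forall (z : Vec Nat (succ zero)), Nat) => f (succ (succ (succ (succ (succ (succ (succ zero))))))))
  ~> (fun (i : forall (x : Nat), forall (c : Vec Nat (succ zero)), Nat) => i (succ (succ (succ (succ (succ (succ (succ zero)))))))) ((fun (u : forall (l : Vec Nat (succ zero)), Nat) => fun (δ : Nat) => u) (fun (s : Vec Nat (succ zero)) => succ (succ (succ (succ zero)))))
  ~> (fun (i : forall (x : Vec Nat (succ zero)), Nat) => fun (c : Nat) => i) (fun (u : Vec Nat (succ zero)) => succ (succ (succ (succ zero)))) (succ (succ (succ (succ (succ (succ (succ zero)))))))
  ~> (fun (i : Nat) => fun (x : Vec Nat (succ zero)) => succ (succ (succ (succ zero)))) (succ (succ (succ (succ (succ (succ (succ zero)))))))
  ~> fun (i : Vec Nat (succ zero)) => succ (succ (succ (succ zero)))
inferred type:
  forall (i : Vec Nat (succ zero)), Nat


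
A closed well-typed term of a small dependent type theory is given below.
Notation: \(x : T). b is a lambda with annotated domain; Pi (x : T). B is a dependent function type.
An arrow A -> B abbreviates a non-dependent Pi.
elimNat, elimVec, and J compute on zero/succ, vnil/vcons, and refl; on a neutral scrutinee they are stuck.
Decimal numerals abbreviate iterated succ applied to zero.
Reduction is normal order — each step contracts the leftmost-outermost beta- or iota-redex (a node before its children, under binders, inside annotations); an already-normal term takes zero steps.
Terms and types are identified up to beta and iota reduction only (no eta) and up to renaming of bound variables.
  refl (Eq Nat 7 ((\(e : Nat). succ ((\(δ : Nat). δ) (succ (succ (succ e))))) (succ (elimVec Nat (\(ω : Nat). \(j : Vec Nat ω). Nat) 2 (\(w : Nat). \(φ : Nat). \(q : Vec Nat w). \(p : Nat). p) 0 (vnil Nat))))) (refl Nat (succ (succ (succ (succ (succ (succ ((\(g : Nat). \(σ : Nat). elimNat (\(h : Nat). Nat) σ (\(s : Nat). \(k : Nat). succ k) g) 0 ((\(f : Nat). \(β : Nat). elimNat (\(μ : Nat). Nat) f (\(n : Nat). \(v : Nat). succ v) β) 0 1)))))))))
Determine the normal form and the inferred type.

resulting normal form:
  refl (Eq Nat 7 7) (refl Nat 7)
type:
  Eq (Eq Nat 7 7) (refl Nat 7) (refl Nat 7)


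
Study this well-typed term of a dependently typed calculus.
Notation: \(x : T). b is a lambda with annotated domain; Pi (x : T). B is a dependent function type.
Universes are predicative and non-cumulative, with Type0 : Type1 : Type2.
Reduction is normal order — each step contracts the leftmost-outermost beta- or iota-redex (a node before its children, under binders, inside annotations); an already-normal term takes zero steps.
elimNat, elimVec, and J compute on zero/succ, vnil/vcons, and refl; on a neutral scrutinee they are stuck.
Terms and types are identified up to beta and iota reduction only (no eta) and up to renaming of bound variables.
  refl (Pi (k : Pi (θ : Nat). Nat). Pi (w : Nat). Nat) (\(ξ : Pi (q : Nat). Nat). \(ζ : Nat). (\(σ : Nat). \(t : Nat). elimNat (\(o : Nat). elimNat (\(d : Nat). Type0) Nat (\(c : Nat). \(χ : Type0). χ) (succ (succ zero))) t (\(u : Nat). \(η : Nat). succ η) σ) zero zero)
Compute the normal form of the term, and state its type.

resulting normal form:
  refl (Pi (k : Pi (θ : Nat). Nat). Pi (w : Nat). Nat) (\(ξ : Pi (q : Nat). Nat). \(ζ : Nat). zero)
inferred type:
  Eq (Pi (k : Pi (θ : Nat). Nat). Pi (w : Nat). Nat) (\(ξ : Pi (q : Nat). Nat). \(ζ : Nat). zero) (\(σ : Pi (t : Nat). Nat). \(o : Nat). zero)


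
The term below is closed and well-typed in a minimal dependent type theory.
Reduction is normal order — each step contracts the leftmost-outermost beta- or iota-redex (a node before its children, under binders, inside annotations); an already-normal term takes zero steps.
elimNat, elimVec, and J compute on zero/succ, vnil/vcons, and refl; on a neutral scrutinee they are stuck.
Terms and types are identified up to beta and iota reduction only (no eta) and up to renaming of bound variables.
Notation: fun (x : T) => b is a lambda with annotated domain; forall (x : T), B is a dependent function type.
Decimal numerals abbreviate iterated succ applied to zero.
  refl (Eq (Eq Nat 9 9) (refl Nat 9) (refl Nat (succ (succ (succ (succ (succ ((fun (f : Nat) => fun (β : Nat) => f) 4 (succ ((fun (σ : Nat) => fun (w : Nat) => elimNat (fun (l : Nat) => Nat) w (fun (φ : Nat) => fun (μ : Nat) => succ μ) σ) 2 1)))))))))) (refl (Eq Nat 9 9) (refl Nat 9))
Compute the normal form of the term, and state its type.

resulting normal form:
  refl (Eq (Eq Nat 9 9) (refl Nat 9) (refl Nat 9)) (refl (Eq Nat 9 9) (refl Nat 9))
type:
  Eq (Eq (Eq Nat 9 9) (refl Nat 9) (refl Nat 9)) (refl (Eq Nat 9 9) (refl Nat 9)) (refl (Eq Nat 9 9) (refl Nat 9))


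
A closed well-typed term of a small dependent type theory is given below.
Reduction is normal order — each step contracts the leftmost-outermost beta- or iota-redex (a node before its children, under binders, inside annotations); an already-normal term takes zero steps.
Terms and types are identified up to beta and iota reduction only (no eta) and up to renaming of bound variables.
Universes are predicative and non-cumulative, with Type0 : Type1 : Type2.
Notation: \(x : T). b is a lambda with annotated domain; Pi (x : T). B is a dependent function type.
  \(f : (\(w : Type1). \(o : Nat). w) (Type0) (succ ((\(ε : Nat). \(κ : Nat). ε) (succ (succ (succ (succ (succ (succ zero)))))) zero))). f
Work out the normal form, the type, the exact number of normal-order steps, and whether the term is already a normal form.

normal form:
  \(f : Type0). f
type:
  Pi (f : Type0). Type0
steps to reach normal form (normal order): 2
already normal: no
first redex: a beta-redex


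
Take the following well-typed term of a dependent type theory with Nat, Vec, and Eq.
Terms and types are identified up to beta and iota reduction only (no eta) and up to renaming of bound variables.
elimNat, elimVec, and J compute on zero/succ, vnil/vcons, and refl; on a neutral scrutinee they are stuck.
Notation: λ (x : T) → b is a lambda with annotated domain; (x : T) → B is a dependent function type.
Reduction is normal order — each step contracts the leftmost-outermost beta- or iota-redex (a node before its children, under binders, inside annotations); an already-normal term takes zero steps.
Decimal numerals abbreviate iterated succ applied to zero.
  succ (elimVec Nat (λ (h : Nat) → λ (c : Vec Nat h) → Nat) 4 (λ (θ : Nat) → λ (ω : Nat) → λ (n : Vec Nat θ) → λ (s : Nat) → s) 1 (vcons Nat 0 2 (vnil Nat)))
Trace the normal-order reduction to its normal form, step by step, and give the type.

reduction (normal order):
  succ (elimVec Nat (λ (h : Nat) → λ (c : Vec Nat h) → Nat) 4 (λ (θ : Nat) → λ (ω : Nat) → λ (n : Vec Nat θ) → λ (s : Nat) → s) 1 (vcons Nat 0 2 (vnil Nat)))
  ~> succ ((λ (h : Nat) → λ (c : Nat) → λ (θ : Vec Nat h) → λ (ω : Nat) → ω) 0 2 (vnil Nat) (elimVec Nat (λ (n : Nat) → λ (s : Vec Nat n) → Nat) 4 (λ (a : Nat) → λ (o : Nat) → λ (w : Vec Nat a) → λ (χ : Nat) → χ) 0 (vnil Nat)))
  ~> succ ((λ (h : Nat) → λ (c : Vec Nat 0) → λ (θ : Nat) → θ) 2 (vnil Nat) (elimVec Nat (λ (ω : Nat) → λ (n : Vec Nat ω) → Nat) 4 (λ (s : Nat) → λ (a : Nat) → λ (o : Vec Nat s) → λ (w : Nat) → w) 0 (vnil Nat)))
  ~> succ ((λ (h : Vec Nat 0) → λ (c : Nat) → c) (vnil Nat) (elimVec Nat (λ (θ : Nat) → λ (ω : Vec Nat θ) → Nat) 4 (λ (n : Nat) → λ (s : Nat) → λ (a : Vec Nat n) → λ (o : Nat) → o) 0 (vnil Nat)))
  ~> succ ((λ (h : Nat) → h) (elimVec Nat (λ (c : Nat) → λ (θ : Vec Nat c) → Nat) 4 (λ (ω : Nat) → λ (n : Nat) → λ (s : Vec Nat ω) → λ (a : Nat) → a) 0 (vnil Nat)))
  ~> succ (elimVec Nat (λ (h : Nat) → λ (c : Vec Nat h) → Nat) 4 (λ (θ : Nat) → λ (ω : Nat) → λ (n : Vec Nat θ) → λ (s : Nat) → s) 0 (vnil Nat))
  ~> 5
inferred type:
  Nat
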